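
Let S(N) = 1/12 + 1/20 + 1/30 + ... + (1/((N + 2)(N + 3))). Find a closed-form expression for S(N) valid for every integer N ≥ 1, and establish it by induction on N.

S(N) = N/(3(N + 3))

We claim S(N) = N/(3(N + 3)) for all N ≥ 1.
For the base case N = 1: S(1) = 1/12, and the closed form gives 1/12. They agree.
Inductive step: assume the claim holds for N = j, so S(j) = j/(3(j + 3)).
Then S(j+1) = S(j) + (1/((j + 3)(j + 4))) = (j/(3(j + 3))) + (1/((j + 3)(j + 4))).
Simplifying, S(j+1) = (j + 1)/(3(j + 4)) = (j+1)/(3((j+1) + 3)),
which is the closed form with N = j+1.
Hence, by induction on N, the claim holds for every N ≥ 1.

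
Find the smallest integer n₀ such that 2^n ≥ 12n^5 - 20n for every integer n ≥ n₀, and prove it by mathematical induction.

n₀ = 28

At n = 27: 134217728 < 172186344, so the inequality fails and n₀ ≥ 28. We prove 2^n ≥ 12n^5 - 20n for all n ≥ 28.
Base case (n = 28): 2^n = 268435456 and 12n^5 - 20n = 206523856, so 268435456 ≥ 206523856.
Inductive step: assume the claim holds for n = m, so 2^m ≥ 12m^5 - 20m.
Then 2^(m + 1) = 2·(2^m) ≥ 2·(12m^5 - 20m).
Also, for m ≥ 28 we have 2·(12m^5 - 20m) ≥ 12(m+1)^5 - 20(m+1), since 2·(12m^5 - 20m) − (12(m+1)^5 - 20(m+1)) = 12m^5 - 60m^4 - 120m^3 - 120m^2 - 80m + 8, which is nonnegative for all m ≥ 28.
Combining, 2^(m + 1) ≥ 12(m+1)^5 - 20(m+1).
Hence, by induction on n, the claim holds for every n ≥ 28.
Hence the smallest such n₀ is 28.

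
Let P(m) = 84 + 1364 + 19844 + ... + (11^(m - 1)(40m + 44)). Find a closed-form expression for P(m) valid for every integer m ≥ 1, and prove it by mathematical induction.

P(m) = 4·11^m(m + 1) - 4

We claim P(m) = 4·11^m(m + 1) - 4 for all m ≥ 1.
Base step (m = 1): P(1) = 84, and the closed form gives 84. They agree.
For the inductive step, assume it holds for an arbitrary r ≥ 1, so P(r) = 4·11^r(r + 1) - 4.
Then P(r+1) = P(r) + (11^r(40r + 84)) = (4·11^r(r + 1) - 4) + (11^r(40r + 84)).
Simplifying, P(r+1) = 44·11^r·r + 88·11^r - 4 = 4·11^(r+1)((r+1) + 1) - 4,
which is the closed form with m = r+1.
By induction, the statement is established for all m ≥ 1.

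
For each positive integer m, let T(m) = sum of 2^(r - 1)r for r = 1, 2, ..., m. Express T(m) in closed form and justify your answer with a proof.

T(m) = 2^m(m - 1) + 1

We claim T(m) = 2^m(m - 1) + 1 for all m ≥ 1.
For the base case m = 1: T(1) = 1, and the closed form gives 1. They agree.
For the inductive step, assume it holds for an arbitrary r ≥ 1, so T(r) = 2^r(r - 1) + 1.
Then T(r+1) = T(r) + (2^r(r + 1)) = (2^r(r - 1) + 1) + (2^r(r + 1)).
Simplifying, T(r+1) = 2^(r + 1)r + 1 = 2^(r+1)((r+1) - 1) + 1,
which is the closed form with m = r+1.
This completes the induction.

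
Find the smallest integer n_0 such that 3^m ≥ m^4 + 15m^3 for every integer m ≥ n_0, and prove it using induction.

At m = 8: 6561 < 11776, so the inequality fails and n_0 ≥ 9. We prove 3^m ≥ m^4 + 15m^3 for all m ≥ 9.
Base step (m = 9): 3^m = 19683 and m^4 + 15m^3 = 17496, so 19683 ≥ 17496.
Suppose the result is true for m = j, so 3^j ≥ j^4 + 15j^3.
Then 3^(j + 1) = 3·(3^j) ≥ 3·(j^4 + 15j^3).
Also, for j ≥ 9 we have 3·(j^4 + 15j^3) ≥ (j+1)^4 + 15(j+1)^3, since 3·(j^4 + 15j^3) − ((j+1)^4 + 15(j+1)^3) = 2j^4 + 26j^3 - 51j^2 - 49j - 16, which is nonnegative for all j ≥ 9.
Combining, 3^(j + 1) ≥ (j+1)^4 + 15(j+1)^3.
By the principle of mathematical induction, the result holds for all m ≥ 9.
Hence the smallest such n_0 is 9.

n_0 = 9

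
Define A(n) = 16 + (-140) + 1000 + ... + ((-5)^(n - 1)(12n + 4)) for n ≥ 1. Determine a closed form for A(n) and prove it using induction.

A(n) = -(-5)^n(2n + 1) + 1

We claim A(n) = -(-5)^n(2n + 1) + 1 for all n ≥ 1.
For the base case n = 1: A(1) = 16, and the closed form gives 16. They agree.
Inductive step: suppose the statement holds for some j ≥ 1, so A(j) = -(-5)^j(2j + 1) + 1.
Then A(j+1) = A(j) + ((-5)^j(12j + 16)) = (-(-5)^j(2j + 1) + 1) + ((-5)^j(12j + 16)).
Simplifying, A(j+1) = 10(-5)^j·j + 15(-5)^j + 1 = -(-5)^(j+1)(2(j+1) + 1) + 1,
which is the closed form with n = j+1.
By induction, the statement is established for all n ≥ 1.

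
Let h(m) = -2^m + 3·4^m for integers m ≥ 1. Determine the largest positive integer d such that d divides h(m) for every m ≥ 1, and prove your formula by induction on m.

Computing the first values: h(1) = 10 and h(2) = 44; gcd(10, 44) = 2, so d ≤ 2.
We prove 2 | -2^m + 3·4^m for all m ≥ 1 by induction on m.
When m = 1: h(1) = 10 = 2·(5), so 2 | h(1).
Inductive step: suppose the statement holds for some r ≥ 1, i.e. 2 | h(r). Then
h(r+1) − 4·h(r) = (-2^(r+1) + 3·4^(r+1)) − 4·(-2^r + 3·4^r) = (-1)·2^r·(2 − 4) = (2)·2^r. Since 2 | h(r) by the inductive hypothesis, 2 | 4·h(r); and 2 | 2 since 2 = 2·1. Therefore 2 | h(r+1).
By induction, the statement is established for all m ≥ 1.
Therefore the largest such d is 2.

d = 2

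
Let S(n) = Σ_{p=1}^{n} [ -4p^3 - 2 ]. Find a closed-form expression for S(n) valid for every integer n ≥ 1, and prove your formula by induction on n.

S(n) = -n(n + 2)(n^2 + 1)

We claim S(n) = -n(n + 2)(n^2 + 1) for all n ≥ 1.
Base step (n = 1): S(1) = -6, and the closed form gives -6. They agree.
Suppose the result is true for n = p, so S(p) = p(-p^3 - 2p^2 - p - 2).
Then S(p+1) = S(p) + (-4(p + 1)^3 - 2) = (p(-p^3 - 2p^2 - p - 2)) + (-4(p + 1)^3 - 2).
Simplifying, S(p+1) = -(p + 1)(p + 3)(p^2 + 2p + 2) = -(p+1)((p+1) + 2)((p+1)^2 + 1),
which is the closed form with n = p+1.
By induction, the statement is established for all n ≥ 1.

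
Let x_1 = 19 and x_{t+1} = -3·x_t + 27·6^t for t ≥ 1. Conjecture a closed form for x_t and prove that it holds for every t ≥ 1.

x_t = (-3)^(t - 1) + 3·6^t

Computing the first terms: x_1 = 19, x_2 = 105, x_3 = 657. This suggests x_t = (-3)^(t - 1) + 3·6^t.
Base step (t = 1): the formula gives 19 = 19 = x_1.
Suppose the result is true for t = p, so x_p = (-3)^(p - 1) + 3·6^p.
Then x_{p+1} = -3·x_p + 27·6^p = -3·((-3)^(p - 1) + 3·6^p) + 27·6^p = (-3)^p + 3·6^(p + 1) = (-3)^((p+1) - 1) + 3·6^(p+1),
which is the claimed formula at t = p+1.
Hence, by induction on t, the claim holds for every t ≥ 1.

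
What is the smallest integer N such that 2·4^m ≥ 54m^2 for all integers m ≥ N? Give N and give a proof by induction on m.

N = 5

At m = 4: 512 < 864, so the inequality fails and N ≥ 5. We prove 2·4^m ≥ 54m^2 for all m ≥ 5.
Base case (m = 5): 2·4^m = 2048 and 54m^2 = 1350, so 2048 ≥ 1350.
For the inductive step, assume it holds for an arbitrary i ≥ 5, so 2·4^i ≥ 54i^2.
Then 2·4^(i + 1) = 4·(2·4^i) ≥ 4·(54i^2).
Also, for i ≥ 5 we have 4·(54i^2) ≥ 54(i+1)^2, since 4 ≥ (1 + 1/i)^2 for all i ≥ 5.
Combining, 2·4^(i + 1) ≥ 54(i+1)^2.
This completes the induction.
Hence the smallest such N is 5.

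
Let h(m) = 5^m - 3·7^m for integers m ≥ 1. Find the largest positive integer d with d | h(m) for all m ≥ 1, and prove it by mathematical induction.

d = 2

Computing the first values: h(1) = -16 and h(2) = -122; gcd(-16, -122) = 2, so d ≤ 2.
We prove 2 | 5^m - 3·7^m for all m ≥ 1 by induction on m.
For the base case m = 1: h(1) = -16 = 2·(-8), so 2 | h(1).
Inductive step: assume the claim holds for m = j, i.e. 2 | h(j). Then
h(j+1) − 7·h(j) = (5^(j+1) - 3·7^(j+1)) − 7·(5^j - 3·7^j) = (1)·5^j·(5 − 7) = (-2)·5^j. Since 2 | h(j) by the inductive hypothesis, 2 | 7·h(j); and 2 | -2 since -2 = 2·-1. Therefore 2 | h(j+1).
This completes the induction.
Therefore the largest such d is 2.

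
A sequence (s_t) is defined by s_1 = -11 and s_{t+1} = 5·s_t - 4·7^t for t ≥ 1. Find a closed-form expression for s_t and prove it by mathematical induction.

s_t = 3·5^(t - 1) - 2·7^t

Computing the first terms: s_1 = -11, s_2 = -83, s_3 = -611. This suggests s_t = 3·5^(t - 1) - 2·7^t.
Base case (t = 1): the formula gives -11 = -11 = s_1.
Inductive step: assume the claim holds for t = p, so s_p = 3·5^(p - 1) - 2·7^p.
Then s_{p+1} = 5·s_p - 4·7^p = 5·(3·5^(p - 1) - 2·7^p) - 4·7^p = 3·5^p - 2·7^(p + 1) = 3·5^((p+1) - 1) - 2·7^(p+1),
which is the claimed formula at t = p+1.
This completes the induction.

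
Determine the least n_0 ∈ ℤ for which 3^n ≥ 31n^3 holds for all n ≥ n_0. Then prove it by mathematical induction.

At n = 9: 19683 < 22599, so the inequality fails and n_0 ≥ 10. We prove 3^n ≥ 31n^3 for all n ≥ 10.
Base case (n = 10): 3^n = 59049 and 31n^3 = 31000, so 59049 ≥ 31000.
Suppose the result is true for n = k, so 3^k ≥ 31k^3.
Then 3^(k + 1) = 3·(3^k) ≥ 3·(31k^3).
Also, for k ≥ 10 we have 3·(31k^3) ≥ 31(k+1)^3, since 3 ≥ (1 + 1/k)^3 for all k ≥ 10.
Combining, 3^(k + 1) ≥ 31(k+1)^3.
By induction, the statement is established for all n ≥ 10.
Hence the smallest such n_0 is 10.

n_0 = 10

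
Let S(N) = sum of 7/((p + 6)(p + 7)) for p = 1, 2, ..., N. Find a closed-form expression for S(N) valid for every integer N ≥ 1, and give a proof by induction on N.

We claim S(N) = N/(N + 7) for all N ≥ 1.
When N = 1: S(1) = 1/8, and the closed form gives 1/8. They agree.
Inductive step: assume the claim holds for N = p, so S(p) = p/(p + 7).
Then S(p+1) = S(p) + (7/((p + 7)(p + 8))) = (p/(p + 7)) + (7/((p + 7)(p + 8))).
Simplifying, S(p+1) = (p + 1)/(p + 8) = (p+1)/((p+1) + 7),
which is the closed form with N = p+1.
Hence, by induction on N, the claim holds for every N ≥ 1.

S(N) = N/(N + 7)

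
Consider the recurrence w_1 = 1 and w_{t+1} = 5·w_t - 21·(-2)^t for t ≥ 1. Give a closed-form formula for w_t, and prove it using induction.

w_t = 3(-2)^t + 7·5^(t - 1)

Computing the first terms: w_1 = 1, w_2 = 47, w_3 = 151. This suggests w_t = 3(-2)^t + 7·5^(t - 1).
When t = 1: the formula gives 1 = 1 = w_1.
Inductive step: assume the claim holds for t = m, so w_m = 3(-2)^m + 7·5^(m - 1).
Then w_{m+1} = 5·w_m - 21·(-2)^m = 5·(3(-2)^m + 7·5^(m - 1)) - 21·(-2)^m = 3(-2)^(m + 1) + 7·5^m = 3(-2)^(m+1) + 7·5^((m+1) - 1),
which is the claimed formula at t = m+1.
By induction, the statement is established for all t ≥ 1.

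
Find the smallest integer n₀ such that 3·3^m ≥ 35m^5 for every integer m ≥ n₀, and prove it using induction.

At m = 14: 14348907 < 18823840, so the inequality fails and n₀ ≥ 15. We prove 3·3^m ≥ 35m^5 for all m ≥ 15.
Base step (m = 15): 3·3^m = 43046721 and 35m^5 = 26578125, so 43046721 ≥ 26578125.
Suppose the result is true for m = i, so 3·3^i ≥ 35i^5.
Then 3·3^(i + 1) = 3·(3·3^i) ≥ 3·(35i^5).
Also, for i ≥ 15 we have 3·(35i^5) ≥ 35(i+1)^5, since 3 ≥ (1 + 1/i)^5 for all i ≥ 15.
Combining, 3·3^(i + 1) ≥ 35(i+1)^5.
Hence, by induction on m, the claim holds for every m ≥ 15.
Hence the smallest such n₀ is 15.

n₀ = 15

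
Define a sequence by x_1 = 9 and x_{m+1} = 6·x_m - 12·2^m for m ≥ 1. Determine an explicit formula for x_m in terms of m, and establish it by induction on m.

Computing the first terms: x_1 = 9, x_2 = 30, x_3 = 132. This suggests x_m = 3·2^m + 3·6^(m - 1).
Base case (m = 1): the formula gives 9 = 9 = x_1.
Inductive step: suppose the statement holds for some i ≥ 1, so x_i = 3·2^i + 3·6^(i - 1).
Then x_{i+1} = 6·x_i - 12·2^i = 6·(3·2^i + 3·6^(i - 1)) - 12·2^i = 3·2^(i + 1) + 3·6^i = 3·2^(i+1) + 3·6^((i+1) - 1),
which is the claimed formula at m = i+1.
By the principle of mathematical induction, the result holds for all m ≥ 1.

x_m = 3·2^m + 3·6^(m - 1)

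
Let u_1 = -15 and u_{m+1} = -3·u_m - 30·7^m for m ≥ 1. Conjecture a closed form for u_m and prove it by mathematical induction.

u_m = -2(-3)^m - 3·7^m

Computing the first terms: u_1 = -15, u_2 = -165, u_3 = -975. This suggests u_m = -2(-3)^m - 3·7^m.
Base case (m = 1): the formula gives -15 = -15 = u_1.
Inductive step: suppose the statement holds for some r ≥ 1, so u_r = -2(-3)^r - 3·7^r.
Then u_{r+1} = -3·u_r - 30·7^r = -3·(-2(-3)^r - 3·7^r) - 30·7^r = -2(-3)^(r + 1) - 3·7^(r + 1),
which is the claimed formula at m = r+1.
Hence, by induction on m, the claim holds for every m ≥ 1.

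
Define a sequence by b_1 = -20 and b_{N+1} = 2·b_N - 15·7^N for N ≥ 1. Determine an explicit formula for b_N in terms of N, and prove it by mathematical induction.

b_N = 2^(N - 1) - 3·7^N

Computing the first terms: b_1 = -20, b_2 = -145, b_3 = -1025. This suggests b_N = 2^(N - 1) - 3·7^N.
Base step (N = 1): the formula gives -20 = -20 = b_1.
For the inductive step, assume it holds for an arbitrary k ≥ 1, so b_k = 2^(k - 1) - 3·7^k.
Then b_{k+1} = 2·b_k - 15·7^k = 2·(2^(k - 1) - 3·7^k) - 15·7^k = 2^k - 3·7^(k + 1) = 2^((k+1) - 1) - 3·7^(k+1),
which is the claimed formula at N = k+1.
Hence, by induction on N, the claim holds for every N ≥ 1.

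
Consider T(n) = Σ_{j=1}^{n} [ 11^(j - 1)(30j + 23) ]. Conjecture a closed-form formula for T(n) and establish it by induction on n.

T(n) = 11^n(3n + 2) - 2

We claim T(n) = 11^n(3n + 2) - 2 for all n ≥ 1.
Base step (n = 1): T(1) = 53, and the closed form gives 53. They agree.
For the inductive step, assume it holds for an arbitrary j ≥ 1, so T(j) = 11^j(3j + 2) - 2.
Then T(j+1) = T(j) + (11^j(30j + 53)) = (11^j(3j + 2) - 2) + (11^j(30j + 53)).
Simplifying, T(j+1) = 33·11^j·j + 55·11^j - 2 = 11^(j+1)(3(j+1) + 2) - 2,
which is the closed form with n = j+1.
This completes the induction.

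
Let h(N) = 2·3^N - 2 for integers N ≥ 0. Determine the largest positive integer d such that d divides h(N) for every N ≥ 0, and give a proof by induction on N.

d = 4

Computing the first values: h(0) = 0 and h(1) = 4; gcd(0, 4) = 4, so d ≤ 4.
We prove 4 | 2·3^N - 2 for all N ≥ 0 by induction on N.
For the base case N = 0: h(0) = 0 = 4·(0), so 4 | h(0).
Suppose the result is true for N = k, i.e. 4 | h(k). Then
h(k+1) = 2·3^(k+1) - 2 = 3·(2·3^k - 2) + 4 = 3·h(k) + 4. The first term is divisible by 4 by the inductive hypothesis, and 4 is divisible by 4. Hence 4 | h(k+1).
Hence, by induction on N, the claim holds for every N ≥ 0.
Therefore the largest such d is 4.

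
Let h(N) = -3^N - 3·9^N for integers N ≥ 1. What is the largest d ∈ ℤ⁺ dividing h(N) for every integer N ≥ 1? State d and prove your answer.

Computing the first values: h(1) = -30 and h(2) = -252; gcd(-30, -252) = 6, so d ≤ 6.
We prove 6 | -3^N - 3·9^N for all N ≥ 1 by induction on N.
When N = 1: h(1) = -30 = 6·(-5), so 6 | h(1).
Suppose the result is true for N = j, i.e. 6 | h(j). Then
h(j+1) − 9·h(j) = (-3^(j+1) - 3·9^(j+1)) − 9·(-3^j - 3·9^j) = (-1)·3^j·(3 − 9) = (6)·3^j. Since 6 | h(j) by the inductive hypothesis, 6 | 9·h(j); and 6 | 6 since 6 = 6·1. Therefore 6 | h(j+1).
This completes the induction.
Therefore the largest such d is 6.

d = 6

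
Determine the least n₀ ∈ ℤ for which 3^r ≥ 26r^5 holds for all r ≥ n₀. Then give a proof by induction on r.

At r = 15: 14348907 < 19743750, so the inequality fails and n₀ ≥ 16. We prove 3^r ≥ 26r^5 for all r ≥ 16.
When r = 16: 3^r = 43046721 and 26r^5 = 27262976, so 43046721 ≥ 27262976.
Inductive step: assume the claim holds for r = k, so 3^k ≥ 26k^5.
Then 3^(k + 1) = 3·(3^k) ≥ 3·(26k^5).
Also, for k ≥ 16 we have 3·(26k^5) ≥ 26(k+1)^5, since 3 ≥ (1 + 1/k)^5 for all k ≥ 16.
Combining, 3^(k + 1) ≥ 26(k+1)^5.
This completes the induction.
Hence the smallest such n₀ is 16.

n₀ = 16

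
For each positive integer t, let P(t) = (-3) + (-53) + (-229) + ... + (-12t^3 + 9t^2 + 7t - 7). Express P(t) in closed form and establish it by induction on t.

P(t) = -t(t + 2)(3t^2 - 3t + 1)

We claim P(t) = -t(t + 2)(3t^2 - 3t + 1) for all t ≥ 1.
When t = 1: P(1) = -3, and the closed form gives -3. They agree.
For the inductive step, assume it holds for an arbitrary r ≥ 1, so P(r) = r(-3r^3 - 3r^2 + 5r - 2).
Then P(r+1) = P(r) + (7r - 12(r + 1)^3 + 9(r + 1)^2) = (r(-3r^3 - 3r^2 + 5r - 2)) + (7r - 12(r + 1)^3 + 9(r + 1)^2).
Simplifying, P(r+1) = -(r + 1)(r + 3)(3r^2 + 3r + 1) = -(r+1)((r+1) + 2)(3(r+1)^2 - 3(r+1) + 1),
which is the closed form with t = r+1.
Hence, by induction on t, the claim holds for every t ≥ 1.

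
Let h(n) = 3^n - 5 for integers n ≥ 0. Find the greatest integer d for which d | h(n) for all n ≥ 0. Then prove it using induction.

Computing the first values: h(0) = -4 and h(1) = -2; gcd(-4, -2) = 2, so d ≤ 2.
We prove 2 | 3^n - 5 for all n ≥ 0 by induction on n.
Base case (n = 0): h(0) = -4 = 2·(-2), so 2 | h(0).
Inductive step: assume the claim holds for n = i, i.e. 2 | h(i). Then
h(i+1) = 3^(i+1) - 5 = 3·(3^i - 5) + 10 = 3·h(i) + 10. The first term is divisible by 2 by the inductive hypothesis, and 10 is divisible by 2. Hence 2 | h(i+1).
By induction, the statement is established for all n ≥ 0.
Therefore the largest such d is 2.

d = 2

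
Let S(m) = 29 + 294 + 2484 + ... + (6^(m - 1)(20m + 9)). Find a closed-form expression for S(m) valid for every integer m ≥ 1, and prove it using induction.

S(m) = 6^m(4m + 1) - 1

We claim S(m) = 6^m(4m + 1) - 1 for all m ≥ 1.
Base step (m = 1): S(1) = 29, and the closed form gives 29. They agree.
Inductive step: suppose the statement holds for some p ≥ 1, so S(p) = 6^p(4p + 1) - 1.
Then S(p+1) = S(p) + (6^p(20p + 29)) = (6^p(4p + 1) - 1) + (6^p(20p + 29)).
Simplifying, S(p+1) = 24·6^p·p + 30·6^p - 1 = 6^(p+1)(4(p+1) + 1) - 1,
which is the closed form with m = p+1.
This completes the induction.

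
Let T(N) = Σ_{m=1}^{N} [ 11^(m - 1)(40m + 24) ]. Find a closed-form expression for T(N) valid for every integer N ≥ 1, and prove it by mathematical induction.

We claim T(N) = 2·11^N(2N + 1) - 2 for all N ≥ 1.
When N = 1: T(1) = 64, and the closed form gives 64. They agree.
Suppose the result is true for N = m, so T(m) = 2·11^m(2m + 1) - 2.
Then T(m+1) = T(m) + (11^m(40m + 64)) = (2·11^m(2m + 1) - 2) + (11^m(40m + 64)).
Simplifying, T(m+1) = 44·11^m·m + 66·11^m - 2 = 2·11^(m+1)(2(m+1) + 1) - 2,
which is the closed form with N = m+1.
By the principle of mathematical induction, the result holds for all N ≥ 1.

T(N) = 2·11^N(2N + 1) - 2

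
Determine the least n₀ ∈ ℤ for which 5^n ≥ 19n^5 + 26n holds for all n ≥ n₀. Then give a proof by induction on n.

n₀ = 9

At n = 8: 390625 < 622800, so the inequality fails and n₀ ≥ 9. We prove 5^n ≥ 19n^5 + 26n for all n ≥ 9.
Base step (n = 9): 5^n = 1953125 and 19n^5 + 26n = 1122165, so 1953125 ≥ 1122165.
Inductive step: suppose the statement holds for some p ≥ 9, so 5^p ≥ 19p^5 + 26p.
Then 5^(p + 1) = 5·(5^p) ≥ 5·(19p^5 + 26p).
Also, for p ≥ 9 we have 5·(19p^5 + 26p) ≥ 19(p+1)^5 + 26(p+1), since 5·(19p^5 + 26p) − (19(p+1)^5 + 26(p+1)) = 76p^5 - 95p^4 - 190p^3 - 190p^2 + 9p - 45, which is nonnegative for all p ≥ 9.
Combining, 5^(p + 1) ≥ 19(p+1)^5 + 26(p+1).
By the principle of mathematical induction, the result holds for all n ≥ 9.
Hence the smallest such n₀ is 9.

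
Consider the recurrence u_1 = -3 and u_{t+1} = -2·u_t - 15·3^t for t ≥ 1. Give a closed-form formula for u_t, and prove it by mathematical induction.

Computing the first terms: u_1 = -3, u_2 = -39, u_3 = -57. This suggests u_t = -3(-2)^t - 3^(t + 1).
For the base case t = 1: the formula gives -3 = -3 = u_1.
Inductive step: assume the claim holds for t = i, so u_i = -3(-2)^i - 3^(i + 1).
Then u_{i+1} = -2·u_i - 15·3^i = -2·(-3(-2)^i - 3^(i + 1)) - 15·3^i = -3(-2)^(i + 1) - 3^(i + 2) = -3(-2)^(i+1) - 3^((i+1) + 1),
which is the claimed formula at t = i+1.
This completes the induction.

u_t = -3(-2)^t - 3^(t + 1)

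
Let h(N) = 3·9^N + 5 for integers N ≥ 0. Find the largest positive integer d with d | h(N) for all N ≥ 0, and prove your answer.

d = 8

Computing the first values: h(0) = 8 and h(1) = 32; gcd(8, 32) = 8, so d ≤ 8.
We prove 8 | 3·9^N + 5 for all N ≥ 0 by induction on N.
Base case (N = 0): h(0) = 8 = 8·(1), so 8 | h(0).
Inductive step: assume the claim holds for N = p, i.e. 8 | h(p). Then
h(p+1) = 3·9^(p+1) + 5 = 9·(3·9^p + 5) - 40 = 9·h(p) - 40. The first term is divisible by 8 by the inductive hypothesis, and -40 is divisible by 8. Hence 8 | h(p+1).
By induction, the statement is established for all N ≥ 0.
Therefore the largest such d is 8.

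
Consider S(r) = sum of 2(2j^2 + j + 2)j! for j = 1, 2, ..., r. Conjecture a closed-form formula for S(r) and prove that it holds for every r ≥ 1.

S(r) = (4r + 2)(r + 1)! - 2

We claim S(r) = (4r + 2)(r + 1)! - 2 for all r ≥ 1.
When r = 1: S(1) = 10, and the closed form gives 10. They agree.
Suppose the result is true for r = j, so S(j) = (4j + 2)(j + 1)! - 2.
Then S(j+1) = S(j) + (2(2j^2 + 5j + 5)(j + 1)!) = ((4j + 2)(j + 1)! - 2) + (2(2j^2 + 5j + 5)(j + 1)!).
Simplifying, S(j+1) = (4(j+1) + 2)((j+1) + 1)! - 2,
which is the closed form with r = j+1.
Hence, by induction on r, the claim holds for every r ≥ 1.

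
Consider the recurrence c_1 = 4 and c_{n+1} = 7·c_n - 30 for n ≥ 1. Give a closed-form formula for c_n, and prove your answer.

Computing the first terms: c_1 = 4, c_2 = -2, c_3 = -44. This suggests c_n = -7^(n - 1) + 5.
When n = 1: the formula gives 4 = 4 = c_1.
Inductive step: assume the claim holds for n = m, so c_m = -7^(m - 1) + 5.
Then c_{m+1} = 7·c_m - 30 = 7·(-7^(m - 1) + 5) - 30 = -7^m + 5 = -7^((m+1) - 1) + 5,
which is the claimed formula at n = m+1.
Hence, by induction on n, the claim holds for every n ≥ 1.

c_n = -7^(n - 1) + 5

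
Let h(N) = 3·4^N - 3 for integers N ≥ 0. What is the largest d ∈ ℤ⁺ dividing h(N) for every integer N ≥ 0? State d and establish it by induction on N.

d = 9

Computing the first values: h(0) = 0 and h(1) = 9; gcd(0, 9) = 9, so d ≤ 9.
We prove 9 | 3·4^N - 3 for all N ≥ 0 by induction on N.
For the base case N = 0: h(0) = 0 = 9·(0), so 9 | h(0).
For the inductive step, assume it holds for an arbitrary j ≥ 0, i.e. 9 | h(j). Then
h(j+1) = 3·4^(j+1) - 3 = 4·(3·4^j - 3) + 9 = 4·h(j) + 9. The first term is divisible by 9 by the inductive hypothesis, and 9 is divisible by 9. Hence 9 | h(j+1).
By induction, the statement is established for all N ≥ 0.
Therefore the largest such d is 9.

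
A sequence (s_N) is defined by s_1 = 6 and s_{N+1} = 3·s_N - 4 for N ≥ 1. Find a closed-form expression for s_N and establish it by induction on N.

s_N = 4·3^(N - 1) + 2

Computing the first terms: s_1 = 6, s_2 = 14, s_3 = 38. This suggests s_N = 4·3^(N - 1) + 2.
When N = 1: the formula gives 6 = 6 = s_1.
For the inductive step, assume it holds for an arbitrary j ≥ 1, so s_j = 4·3^(j - 1) + 2.
Then s_{j+1} = 3·s_j - 4 = 3·(4·3^(j - 1) + 2) - 4 = 4·3^j + 2 = 4·3^((j+1) - 1) + 2,
which is the claimed formula at N = j+1.
By the principle of mathematical induction, the result holds for all N ≥ 1.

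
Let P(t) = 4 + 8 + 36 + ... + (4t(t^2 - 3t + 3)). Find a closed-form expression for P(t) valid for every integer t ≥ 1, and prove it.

P(t) = t(t + 1)(t^2 - 3t + 4)

We claim P(t) = t(t + 1)(t^2 - 3t + 4) for all t ≥ 1.
When t = 1: P(1) = 4, and the closed form gives 4. They agree.
Suppose the result is true for t = p, so P(p) = p(p^3 - 2p^2 + p + 4).
Then P(p+1) = P(p) + (4p^3 + 4) = (p(p^3 - 2p^2 + p + 4)) + (4p^3 + 4).
Simplifying, P(p+1) = (p + 1)(p + 2)(p^2 - p + 2) = (p+1)((p+1) + 1)((p+1)^2 - 3(p+1) + 4),
which is the closed form with t = p+1.
By induction, the statement is established for all t ≥ 1.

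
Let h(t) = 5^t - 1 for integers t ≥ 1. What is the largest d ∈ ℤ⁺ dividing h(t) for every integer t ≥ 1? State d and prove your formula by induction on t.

d = 4

Computing the first values: h(1) = 4 and h(2) = 24; gcd(4, 24) = 4, so d ≤ 4.
We prove 4 | 5^t - 1 for all t ≥ 1 by induction on t.
When t = 1: h(1) = 4 = 4·(1), so 4 | h(1).
Inductive step: suppose the statement holds for some p ≥ 1, i.e. 4 | h(p). Then
5^{p+1} − 1^{p+1} = 5·5^p − 1·1^p = 5·(5^p − 1^p) + (4)·1^p. The first term is divisible by 4 by the inductive hypothesis, and the second term (4)·1^p is divisible by 4 since 4 | 4. Hence 4 | h(p+1).
Hence, by induction on t, the claim holds for every t ≥ 1.
Therefore the largest such d is 4.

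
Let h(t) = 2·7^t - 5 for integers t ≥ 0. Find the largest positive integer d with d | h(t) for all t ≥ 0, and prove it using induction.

d = 3

Computing the first values: h(0) = -3 and h(1) = 9; gcd(-3, 9) = 3, so d ≤ 3.
We prove 3 | 2·7^t - 5 for all t ≥ 0 by induction on t.
When t = 0: h(0) = -3 = 3·(-1), so 3 | h(0).
Inductive step: suppose the statement holds for some m ≥ 0, i.e. 3 | h(m). Then
h(m+1) = 2·7^(m+1) - 5 = 7·(2·7^m - 5) + 30 = 7·h(m) + 30. The first term is divisible by 3 by the inductive hypothesis, and 30 is divisible by 3. Hence 3 | h(m+1).
This completes the induction.
Therefore the largest such d is 3.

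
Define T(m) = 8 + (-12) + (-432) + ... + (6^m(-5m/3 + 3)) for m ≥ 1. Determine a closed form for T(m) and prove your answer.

We claim T(m) = 2·6^m(-m + 2) - 4 for all m ≥ 1.
Base case (m = 1): T(1) = 8, and the closed form gives 8. They agree.
Inductive step: suppose the statement holds for some k ≥ 1, so T(k) = 2·6^k(-k + 2) - 4.
Then T(k+1) = T(k) + (6^k(-10k + 8)) = (2·6^k(-k + 2) - 4) + (6^k(-10k + 8)).
Simplifying, T(k+1) = -12·6^k·k + 12·6^k - 4 = 2·6^(k+1)(-(k+1) + 2) - 4,
which is the closed form with m = k+1.
By induction, the statement is established for all m ≥ 1.

T(m) = 2·6^m(-m + 2) - 4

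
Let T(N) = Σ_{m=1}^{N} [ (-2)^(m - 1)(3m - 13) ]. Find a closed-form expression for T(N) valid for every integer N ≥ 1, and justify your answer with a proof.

T(N) = (-2)^N(-N + 4) - 4

We claim T(N) = (-2)^N(-N + 4) - 4 for all N ≥ 1.
When N = 1: T(1) = -10, and the closed form gives -10. They agree.
For the inductive step, assume it holds for an arbitrary m ≥ 1, so T(m) = (-2)^m(-m + 4) - 4.
Then T(m+1) = T(m) + ((-2)^m(3m - 10)) = ((-2)^m(-m + 4) - 4) + ((-2)^m(3m - 10)).
Simplifying, T(m+1) = 2(-2)^m·m - 6(-2)^m - 4 = (-2)^(m+1)(-(m+1) + 4) - 4,
which is the closed form with N = m+1.
By induction, the statement is established for all N ≥ 1.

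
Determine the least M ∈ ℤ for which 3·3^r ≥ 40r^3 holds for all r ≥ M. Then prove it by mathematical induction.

At r = 8: 19683 < 20480, so the inequality fails and M ≥ 9. We prove 3·3^r ≥ 40r^3 for all r ≥ 9.
When r = 9: 3·3^r = 59049 and 40r^3 = 29160, so 59049 ≥ 29160.
Suppose the result is true for r = j, so 3·3^j ≥ 40j^3.
Then 3·3^(j + 1) = 3·(3·3^j) ≥ 3·(40j^3).
Also, for j ≥ 9 we have 3·(40j^3) ≥ 40(j+1)^3, since 3 ≥ (1 + 1/j)^3 for all j ≥ 9.
Combining, 3·3^(j + 1) ≥ 40(j+1)^3.
By the principle of mathematical induction, the result holds for all r ≥ 9.
Hence the smallest such M is 9.

M = 9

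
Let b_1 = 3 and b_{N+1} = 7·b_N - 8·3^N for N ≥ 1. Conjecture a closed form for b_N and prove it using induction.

Computing the first terms: b_1 = 3, b_2 = -3, b_3 = -93. This suggests b_N = 2·3^N - 3·7^(N - 1).
For the base case N = 1: the formula gives 3 = 3 = b_1.
For the inductive step, assume it holds for an arbitrary p ≥ 1, so b_p = 2·3^p - 3·7^(p - 1).
Then b_{p+1} = 7·b_p - 8·3^p = 7·(2·3^p - 3·7^(p - 1)) - 8·3^p = 2·3^(p + 1) - 3·7^p = 2·3^(p+1) - 3·7^((p+1) - 1),
which is the claimed formula at N = p+1.
By the principle of mathematical induction, the result holds for all N ≥ 1.

b_N = 2·3^N - 3·7^(N - 1)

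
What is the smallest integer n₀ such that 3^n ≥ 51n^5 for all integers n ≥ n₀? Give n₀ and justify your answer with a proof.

At n = 16: 43046721 < 53477376, so the inequality fails and n₀ ≥ 17. We prove 3^n ≥ 51n^5 for all n ≥ 17.
Base step (n = 17): 3^n = 129140163 and 51n^5 = 72412707, so 129140163 ≥ 72412707.
Inductive step: assume the claim holds for n = i, so 3^i ≥ 51i^5.
Then 3^(i + 1) = 3·(3^i) ≥ 3·(51i^5).
Also, for i ≥ 17 we have 3·(51i^5) ≥ 51(i+1)^5, since 3 ≥ (1 + 1/i)^5 for all i ≥ 17.
Combining, 3^(i + 1) ≥ 51(i+1)^5.
By induction, the statement is established for all n ≥ 17.
Hence the smallest such n₀ is 17.

n₀ = 17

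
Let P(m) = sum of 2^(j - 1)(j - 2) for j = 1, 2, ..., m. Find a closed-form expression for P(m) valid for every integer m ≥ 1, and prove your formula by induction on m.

P(m) = 2^m(m - 3) + 3

We claim P(m) = 2^m(m - 3) + 3 for all m ≥ 1.
When m = 1: P(1) = -1, and the closed form gives -1. They agree.
Suppose the result is true for m = j, so P(j) = 2^j(j - 3) + 3.
Then P(j+1) = P(j) + (2^j(j - 1)) = (2^j(j - 3) + 3) + (2^j(j - 1)).
Simplifying, P(j+1) = 2^(j + 1)j - 2^(j + 2) + 3 = 2^(j+1)((j+1) - 3) + 3,
which is the closed form with m = j+1.
Hence, by induction on m, the claim holds for every m ≥ 1.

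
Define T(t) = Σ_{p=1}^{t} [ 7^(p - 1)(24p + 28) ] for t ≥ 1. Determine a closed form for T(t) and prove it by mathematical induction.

T(t) = 4·7^t(t + 1) - 4

We claim T(t) = 4·7^t(t + 1) - 4 for all t ≥ 1.
For the base case t = 1: T(1) = 52, and the closed form gives 52. They agree.
For the inductive step, assume it holds for an arbitrary p ≥ 1, so T(p) = 4·7^p(p + 1) - 4.
Then T(p+1) = T(p) + (7^p(24p + 52)) = (4·7^p(p + 1) - 4) + (7^p(24p + 52)).
Simplifying, T(p+1) = 28·7^p·p + 56·7^p - 4 = 4·7^(p+1)((p+1) + 1) - 4,
which is the closed form with t = p+1.
By induction, the statement is established for all t ≥ 1.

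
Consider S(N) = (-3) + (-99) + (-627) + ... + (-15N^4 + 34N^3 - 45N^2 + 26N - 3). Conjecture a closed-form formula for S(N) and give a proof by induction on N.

S(N) = -N(3N^4 - N^3 + 3N^2 + N - 3)

We claim S(N) = -N(3N^4 - N^3 + 3N^2 + N - 3) for all N ≥ 1.
When N = 1: S(1) = -3, and the closed form gives -3. They agree.
Inductive step: assume the claim holds for N = i, so S(i) = i(-3i^4 + i^3 - 3i^2 - i + 3).
Then S(i+1) = S(i) + (-15i^4 - 26i^3 - 33i^2 - 22i - 3) = (i(-3i^4 + i^3 - 3i^2 - i + 3)) + (-15i^4 - 26i^3 - 33i^2 - 22i - 3).
Simplifying, S(i+1) = -(i + 1)(3i^4 + 11i^3 + 18i^2 + 16i + 3) = -(i+1)(3(i+1)^4 - (i+1)^3 + 3(i+1)^2 + (i+1) - 3),
which is the closed form with N = i+1.
By the principle of mathematical induction, the result holds for all N ≥ 1.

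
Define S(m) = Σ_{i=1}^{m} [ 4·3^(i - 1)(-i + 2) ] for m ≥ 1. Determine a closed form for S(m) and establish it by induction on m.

S(m) = 3^m(-2m + 5) - 5

We claim S(m) = 3^m(-2m + 5) - 5 for all m ≥ 1.
For the base case m = 1: S(1) = 4, and the closed form gives 4. They agree.
For the inductive step, assume it holds for an arbitrary i ≥ 1, so S(i) = 3^i(-2i + 5) - 5.
Then S(i+1) = S(i) + (4·3^i(-i + 1)) = (3^i(-2i + 5) - 5) + (4·3^i(-i + 1)).
Simplifying, S(i+1) = -6·3^i·i + 9·3^i - 5 = 3^(i+1)(-2(i+1) + 5) - 5,
which is the closed form with m = i+1.
By the principle of mathematical induction, the result holds for all m ≥ 1.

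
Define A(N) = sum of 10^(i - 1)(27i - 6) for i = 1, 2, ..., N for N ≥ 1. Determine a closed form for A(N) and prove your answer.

A(N) = 10^N(3N - 1) + 1

We claim A(N) = 10^N(3N - 1) + 1 for all N ≥ 1.
Base step (N = 1): A(1) = 21, and the closed form gives 21. They agree.
For the inductive step, assume it holds for an arbitrary i ≥ 1, so A(i) = 10^i(3i - 1) + 1.
Then A(i+1) = A(i) + (10^i(27i + 21)) = (10^i(3i - 1) + 1) + (10^i(27i + 21)).
Simplifying, A(i+1) = 30·10^i·i + 20·10^i + 1 = 10^(i+1)(3(i+1) - 1) + 1,
which is the closed form with N = i+1.
By induction, the statement is established for all N ≥ 1.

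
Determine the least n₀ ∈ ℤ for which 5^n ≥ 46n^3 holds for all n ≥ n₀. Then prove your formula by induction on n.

n₀ = 6

At n = 5: 3125 < 5750, so the inequality fails and n₀ ≥ 6. We prove 5^n ≥ 46n^3 for all n ≥ 6.
Base step (n = 6): 5^n = 15625 and 46n^3 = 9936, so 15625 ≥ 9936.
For the inductive step, assume it holds for an arbitrary i ≥ 6, so 5^i ≥ 46i^3.
Then 5^(i + 1) = 5·(5^i) ≥ 5·(46i^3).
Also, for i ≥ 6 we have 5·(46i^3) ≥ 46(i+1)^3, since 5 ≥ (1 + 1/i)^3 for all i ≥ 6.
Combining, 5^(i + 1) ≥ 46(i+1)^3.
By the principle of mathematical induction, the result holds for all n ≥ 6.
Hence the smallest such n₀ is 6.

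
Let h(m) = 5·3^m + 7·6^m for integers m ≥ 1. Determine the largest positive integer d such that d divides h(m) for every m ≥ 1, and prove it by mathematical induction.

Computing the first values: h(1) = 57 and h(2) = 297; gcd(57, 297) = 3, so d ≤ 3.
We prove 3 | 5·3^m + 7·6^m for all m ≥ 1 by induction on m.
Base case (m = 1): h(1) = 57 = 3·(19), so 3 | h(1).
Inductive step: assume the claim holds for m = i, i.e. 3 | h(i). Then
h(i+1) − 6·h(i) = (5·3^(i+1) + 7·6^(i+1)) − 6·(5·3^i + 7·6^i) = (5)·3^i·(3 − 6) = (-15)·3^i. Since 3 | h(i) by the inductive hypothesis, 3 | 6·h(i); and 3 | -15 since -15 = 3·-5. Therefore 3 | h(i+1).
This completes the induction.
Therefore the largest such d is 3.

d = 3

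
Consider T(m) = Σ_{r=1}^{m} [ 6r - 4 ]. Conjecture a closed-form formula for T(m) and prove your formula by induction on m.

T(m) = m(3m - 1)

We claim T(m) = m(3m - 1) for all m ≥ 1.
For the base case m = 1: T(1) = 2, and the closed form gives 2. They agree.
For the inductive step, assume it holds for an arbitrary r ≥ 1, so T(r) = r(3r - 1).
Then T(r+1) = T(r) + (6r + 2) = (r(3r - 1)) + (6r + 2).
Simplifying, T(r+1) = (r + 1)(3r + 2) = (r+1)(3(r+1) - 1),
which is the closed form with m = r+1.
By induction, the statement is established for all m ≥ 1.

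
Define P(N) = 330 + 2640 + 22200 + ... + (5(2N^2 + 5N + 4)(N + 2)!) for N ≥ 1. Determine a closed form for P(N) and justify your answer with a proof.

We claim P(N) = (10N + 5)(N + 3)! - 30 for all N ≥ 1.
Base step (N = 1): P(1) = 330, and the closed form gives 330. They agree.
Inductive step: assume the claim holds for N = p, so P(p) = (10p + 5)(p + 3)! - 30.
Then P(p+1) = P(p) + (5(2p^2 + 9p + 11)(p + 3)!) = ((10p + 5)(p + 3)! - 30) + (5(2p^2 + 9p + 11)(p + 3)!).
Simplifying, P(p+1) = (10(p+1) + 5)((p+1) + 3)! - 30,
which is the closed form with N = p+1.
By induction, the statement is established for all N ≥ 1.

P(N) = (10N + 5)(N + 3)! - 30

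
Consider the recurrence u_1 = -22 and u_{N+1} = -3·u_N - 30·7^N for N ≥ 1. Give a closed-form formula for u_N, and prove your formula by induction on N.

u_N = -(-3)^(N - 1) - 3·7^N

Computing the first terms: u_1 = -22, u_2 = -144, u_3 = -1038. This suggests u_N = -(-3)^(N - 1) - 3·7^N.
Base step (N = 1): the formula gives -22 = -22 = u_1.
Inductive step: suppose the statement holds for some m ≥ 1, so u_m = -(-3)^(m - 1) - 3·7^m.
Then u_{m+1} = -3·u_m - 30·7^m = -3·(-(-3)^(m - 1) - 3·7^m) - 30·7^m = -(-3)^m - 3·7^(m + 1) = -(-3)^((m+1) - 1) - 3·7^(m+1),
which is the claimed formula at N = m+1.
This completes the induction.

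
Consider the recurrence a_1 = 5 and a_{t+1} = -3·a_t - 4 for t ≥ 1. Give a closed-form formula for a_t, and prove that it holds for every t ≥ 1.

a_t = -2(-3)^t - 1

Computing the first terms: a_1 = 5, a_2 = -19, a_3 = 53. This suggests a_t = -2(-3)^t - 1.
Base step (t = 1): the formula gives 5 = 5 = a_1.
Suppose the result is true for t = p, so a_p = -2(-3)^p - 1.
Then a_{p+1} = -3·a_p - 4 = -3·(-2(-3)^p - 1) - 4 = -2(-3)^(p + 1) - 1,
which is the claimed formula at t = p+1.
By induction, the statement is established for all t ≥ 1.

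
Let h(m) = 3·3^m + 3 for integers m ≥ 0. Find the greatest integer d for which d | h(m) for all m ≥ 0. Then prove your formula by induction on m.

Computing the first values: h(0) = 6 and h(1) = 12; gcd(6, 12) = 6, so d ≤ 6.
We prove 6 | 3·3^m + 3 for all m ≥ 0 by induction on m.
Base step (m = 0): h(0) = 6 = 6·(1), so 6 | h(0).
Inductive step: assume the claim holds for m = j, i.e. 6 | h(j). Then
h(j+1) = 3·3^(j+1) + 3 = 3·(3·3^j + 3) - 6 = 3·h(j) - 6. The first term is divisible by 6 by the inductive hypothesis, and -6 is divisible by 6. Hence 6 | h(j+1).
This completes the induction.
Therefore the largest such d is 6.

d = 6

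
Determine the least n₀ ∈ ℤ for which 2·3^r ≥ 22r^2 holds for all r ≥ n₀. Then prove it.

At r = 5: 486 < 550, so the inequality fails and n₀ ≥ 6. We prove 2·3^r ≥ 22r^2 for all r ≥ 6.
For the base case r = 6: 2·3^r = 1458 and 22r^2 = 792, so 1458 ≥ 792.
Suppose the result is true for r = m, so 2·3^m ≥ 22m^2.
Then 2·3^(m + 1) = 3·(2·3^m) ≥ 3·(22m^2).
Also, for m ≥ 6 we have 3·(22m^2) ≥ 22(m+1)^2, since 3 ≥ (1 + 1/m)^2 for all m ≥ 6.
Combining, 2·3^(m + 1) ≥ 22(m+1)^2.
By induction, the statement is established for all r ≥ 6.
Hence the smallest such n₀ is 6.

n₀ = 6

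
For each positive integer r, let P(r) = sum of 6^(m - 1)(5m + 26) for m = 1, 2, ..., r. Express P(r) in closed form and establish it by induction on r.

P(r) = 6^r(r + 5) - 5

We claim P(r) = 6^r(r + 5) - 5 for all r ≥ 1.
Base case (r = 1): P(1) = 31, and the closed form gives 31. They agree.
Inductive step: suppose the statement holds for some m ≥ 1, so P(m) = 6^m(m + 5) - 5.
Then P(m+1) = P(m) + (6^m(5m + 31)) = (6^m(m + 5) - 5) + (6^m(5m + 31)).
Simplifying, P(m+1) = 6^(m + 1)m + 6^(m + 2) - 5 = 6^(m+1)((m+1) + 5) - 5,
which is the closed form with r = m+1.
By the principle of mathematical induction, the result holds for all r ≥ 1.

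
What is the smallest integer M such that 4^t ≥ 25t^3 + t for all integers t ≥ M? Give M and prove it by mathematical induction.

At t = 6: 4096 < 5406, so the inequality fails and M ≥ 7. We prove 4^t ≥ 25t^3 + t for all t ≥ 7.
When t = 7: 4^t = 16384 and 25t^3 + t = 8582, so 16384 ≥ 8582.
For the inductive step, assume it holds for an arbitrary p ≥ 7, so 4^p ≥ 25p^3 + p.
Then 4^(p + 1) = 4·(4^p) ≥ 4·(25p^3 + p).
Also, for p ≥ 7 we have 4·(25p^3 + p) ≥ 25(p+1)^3 + (p+1), since 4·(25p^3 + p) − (25(p+1)^3 + (p+1)) = 75p^3 - 75p^2 - 72p - 26, which is nonnegative for all p ≥ 7.
Combining, 4^(p + 1) ≥ 25(p+1)^3 + (p+1).
By induction, the statement is established for all t ≥ 7.
Hence the smallest such M is 7.

M = 7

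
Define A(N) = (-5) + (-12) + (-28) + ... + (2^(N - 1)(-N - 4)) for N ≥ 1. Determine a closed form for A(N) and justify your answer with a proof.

We claim A(N) = -2^N(N + 3) + 3 for all N ≥ 1.
Base step (N = 1): A(1) = -5, and the closed form gives -5. They agree.
Suppose the result is true for N = r, so A(r) = -2^r(r + 3) + 3.
Then A(r+1) = A(r) + (2^r(-r - 5)) = (-2^r(r + 3) + 3) + (2^r(-r - 5)).
Simplifying, A(r+1) = -2^(r + 1)r - 2^(r + 3) + 3 = -2^(r+1)((r+1) + 3) + 3,
which is the closed form with N = r+1.
By the principle of mathematical induction, the result holds for all N ≥ 1.

A(N) = -2^N(N + 3) + 3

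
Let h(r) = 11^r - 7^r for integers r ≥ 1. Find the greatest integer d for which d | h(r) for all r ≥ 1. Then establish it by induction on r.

Computing the first values: h(1) = 4 and h(2) = 72; gcd(4, 72) = 4, so d ≤ 4.
We prove 4 | 11^r - 7^r for all r ≥ 1 by induction on r.
Base case (r = 1): h(1) = 4 = 4·(1), so 4 | h(1).
Inductive step: suppose the statement holds for some k ≥ 1, i.e. 4 | h(k). Then
11^{k+1} − 7^{k+1} = 11·11^k − 7·7^k = 11·(11^k − 7^k) + (4)·7^k. The first term is divisible by 4 by the inductive hypothesis, and the second term (4)·7^k is divisible by 4 since 4 | 4. Hence 4 | h(k+1).
By the principle of mathematical induction, the result holds for all r ≥ 1.
Therefore the largest such d is 4.

d = 4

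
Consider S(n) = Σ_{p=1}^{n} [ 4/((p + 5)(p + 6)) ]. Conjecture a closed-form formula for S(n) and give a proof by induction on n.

We claim S(n) = 2n/(3(n + 6)) for all n ≥ 1.
For the base case n = 1: S(1) = 2/21, and the closed form gives 2/21. They agree.
Inductive step: assume the claim holds for n = p, so S(p) = 2p/(3(p + 6)).
Then S(p+1) = S(p) + (4/((p + 6)(p + 7))) = (2p/(3(p + 6))) + (4/((p + 6)(p + 7))).
Simplifying, S(p+1) = 2(p + 1)/(3(p + 7)) = 2(p+1)/(3((p+1) + 6)),
which is the closed form with n = p+1.
Hence, by induction on n, the claim holds for every n ≥ 1.

S(n) = 2n/(3(n + 6))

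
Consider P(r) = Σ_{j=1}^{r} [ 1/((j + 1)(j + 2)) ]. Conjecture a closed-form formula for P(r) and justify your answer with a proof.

We claim P(r) = r/(2(r + 2)) for all r ≥ 1.
For the base case r = 1: P(1) = 1/6, and the closed form gives 1/6. They agree.
Suppose the result is true for r = j, so P(j) = j/(2(j + 2)).
Then P(j+1) = P(j) + (1/((j + 2)(j + 3))) = (j/(2(j + 2))) + (1/((j + 2)(j + 3))).
Simplifying, P(j+1) = (j + 1)/(2(j + 3)) = (j+1)/(2((j+1) + 2)),
which is the closed form with r = j+1.
Hence, by induction on r, the claim holds for every r ≥ 1.

P(r) = r/(2(r + 2))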